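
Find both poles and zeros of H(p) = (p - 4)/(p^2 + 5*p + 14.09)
Set denominator = 0: p^2 + 5*p + 14.09 = 0 → Poles: -2.5 + 2.8j, -2.5 - 2.8j
Set numerator = 0: p - 4 = 0 → Zeros: 4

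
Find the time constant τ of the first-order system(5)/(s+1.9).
First-order system: τ = -1/pole. Pole = -1.9. τ = -1/(-1.9) = 0.5263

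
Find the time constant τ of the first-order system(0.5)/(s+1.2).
First-order system: τ = -1/pole. Pole = -1.2. τ = -1/(-1.2) = 0.8333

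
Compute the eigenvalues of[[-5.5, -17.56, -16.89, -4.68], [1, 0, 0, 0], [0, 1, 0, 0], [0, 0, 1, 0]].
Eigenvalues solve det(λI - A) = 0.
Characteristic polynomial: λ^4 + 5.5*λ^3 + 17.56*λ^2 + 16.89*λ + 4.68 = 0.
Factor: (λ + 0.8)(λ + 0.5)(λ^2 + 4.2*λ + 11.7) = 0.
Roots: -0.5, -0.8, -2.1 + 2.7j, -2.1 - 2.7j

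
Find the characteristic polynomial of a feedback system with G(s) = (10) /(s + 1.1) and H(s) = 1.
Characteristic poly = G_den * H_den + G_num * H_num = (s + 1.1) + (10) = s + 11.1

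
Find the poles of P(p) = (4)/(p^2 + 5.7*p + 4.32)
Set denominator = 0: p^2 + 5.7*p + 4.32 = (p + 0.9)(p + 4.8) = 0 → Poles: -0.9, -4.8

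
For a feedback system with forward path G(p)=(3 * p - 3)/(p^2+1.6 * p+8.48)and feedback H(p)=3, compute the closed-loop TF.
Closed-loop T = G/(1+GH).
Numerator: G_num * H_den = 3*p - 3.
Denominator: G_den * H_den + G_num * H_num = (p^2 + 1.6*p + 8.48) + (9*p - 9) = p^2 + 10.6*p - 0.52.
T(p) = (3*p - 3)/(p^2 + 10.6*p - 0.52)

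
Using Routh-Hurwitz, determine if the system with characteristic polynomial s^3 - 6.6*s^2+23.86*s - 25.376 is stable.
Routh array:
s^3: [1, 23.86]; s^2: [-6.6, -25.376]; s^1: [20.0152]; s^0: [-25.376]
First column: [1, -6.6, 20.0152, -25.376]. Sign changes = 3.
No, unstable (3 RHP root(s))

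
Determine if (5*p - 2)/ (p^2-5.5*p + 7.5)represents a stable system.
Denominator: p^2 - 5.5*p + 7.5 = (p - 3)(p - 2.5). Poles: 2.5, 3. All Re(p)<0: No (unstable)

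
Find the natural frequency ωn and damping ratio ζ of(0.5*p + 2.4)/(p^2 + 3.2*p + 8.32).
Underdamped: complex pole -1.6 + 2.4j. ωn = |pole| = 2.884, ζ = -Re(pole)/ωn = 0.5547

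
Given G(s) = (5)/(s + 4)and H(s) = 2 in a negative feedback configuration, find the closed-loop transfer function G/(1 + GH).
Closed-loop T = G/(1+GH).
Numerator: G_num * H_den = 5.
Denominator: G_den * H_den + G_num * H_num = (s + 4) + (10) = s + 14.
T(s) = (5)/(s + 14)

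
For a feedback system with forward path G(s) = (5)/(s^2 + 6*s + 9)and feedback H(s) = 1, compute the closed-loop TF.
Closed-loop T = G/(1+GH).
Numerator: G_num * H_den = 5.
Denominator: G_den * H_den + G_num * H_num = (s^2 + 6*s + 9) + (5) = s^2 + 6*s + 14.
T(s) = (5)/(s^2 + 6*s + 14)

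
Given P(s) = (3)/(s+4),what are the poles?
Set denominator = 0: s + 4 = 0 → Poles: -4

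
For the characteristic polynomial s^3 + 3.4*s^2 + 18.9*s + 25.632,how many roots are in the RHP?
s^3 + 3.4*s^2 + 18.9*s + 25.632 = (s + 1.6)(s^2 + 1.8*s + 16.02). Poles: -0.9 + 3.9j, -0.9 - 3.9j, -1.6. RHP poles (Re>0): 0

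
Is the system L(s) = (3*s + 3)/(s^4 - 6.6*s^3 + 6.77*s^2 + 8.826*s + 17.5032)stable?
Denominator: s^4 - 6.6*s^3 + 6.77*s^2 + 8.826*s + 17.5032 = (s - 4.4)(s - 3.4)(s^2 + 1.2*s + 1.17). Poles: -0.6 + 0.9j, -0.6 - 0.9j, 3.4, 4.4. All Re(p)<0: No (unstable)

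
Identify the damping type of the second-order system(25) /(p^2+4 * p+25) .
Standard form: ωn²/(p²+2ζωn·p+ωn²) gives ωn=5, ζ=0.4.
Underdamped (ζ = 0.4 < 1)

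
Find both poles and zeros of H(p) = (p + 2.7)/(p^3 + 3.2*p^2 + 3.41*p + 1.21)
Set denominator = 0: p^3 + 3.2*p^2 + 3.41*p + 1.21 = (p + 1.1)(p + 1.1)(p + 1) = 0 → Poles: -1, -1.1, -1.1
Set numerator = 0: p + 2.7 = 0 → Zeros: -2.7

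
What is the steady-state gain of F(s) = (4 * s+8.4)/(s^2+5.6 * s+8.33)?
DC gain = F(0) = num(0)/den(0) = 8.4/8.33 = 1.008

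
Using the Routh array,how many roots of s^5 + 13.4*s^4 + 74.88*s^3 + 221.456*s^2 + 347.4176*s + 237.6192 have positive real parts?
Routh array:
s^5: [1, 74.88, 347.4176]; s^4: [13.4, 221.456, 237.6192]; s^3: [58.3534, 329.685]; s^2: [145.749, 237.6192]; s^1: [234.549]; s^0: [237.6192]
First column: [1, 13.4, 58.3534, 145.749, 234.549, 237.6192]. Sign changes = RHP roots = 0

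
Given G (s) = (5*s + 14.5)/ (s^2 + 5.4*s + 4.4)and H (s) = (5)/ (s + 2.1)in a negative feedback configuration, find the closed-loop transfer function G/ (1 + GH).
Closed-loop T = G/(1+GH).
Numerator: G_num * H_den = 5*s^2 + 25*s + 30.45.
Denominator: G_den * H_den + G_num * H_num = (s^3 + 7.5*s^2 + 15.74*s + 9.24) + (25*s + 72.5) = s^3 + 7.5*s^2 + 40.74*s + 81.74.
T(s) = (5*s^2 + 25*s + 30.45)/(s^3 + 7.5*s^2 + 40.74*s + 81.74)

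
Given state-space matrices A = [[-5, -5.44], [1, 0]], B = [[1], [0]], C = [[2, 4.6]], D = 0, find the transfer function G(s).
G(s) = C(sI - A)⁻¹B + D.
Characteristic polynomial det(sI - A) = s^2 + 5*s + 5.44.
Numerator from C·adj(sI-A)·B + D·det(sI-A) = 2*s + 4.6.
G(s) = (2*s + 4.6)/(s^2 + 5*s + 5.44)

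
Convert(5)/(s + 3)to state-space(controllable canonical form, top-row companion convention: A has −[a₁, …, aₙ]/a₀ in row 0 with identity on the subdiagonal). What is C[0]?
Reachable canonical form: C = numerator coefficients (right-aligned, zero-padded to length n).
num = 5, C = [[5]].
C[0] = 5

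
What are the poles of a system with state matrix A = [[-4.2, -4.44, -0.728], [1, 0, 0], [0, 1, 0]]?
Eigenvalues solve det(λI - A) = 0.
Characteristic polynomial: λ^3 + 4.2*λ^2 + 4.44*λ + 0.728 = 0.
Factor: (λ + 1.4)(λ + 2.6)(λ + 0.2) = 0.
Roots: -0.2, -1.4, -2.6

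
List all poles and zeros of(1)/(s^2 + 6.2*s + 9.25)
Set denominator = 0: s^2 + 6.2*s + 9.25 = (s + 2.5)(s + 3.7) = 0 → Poles: -2.5, -3.7
Numerator is a nonzero constant (1) → Zeros: none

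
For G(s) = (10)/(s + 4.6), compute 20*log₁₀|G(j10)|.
Substitute s = j*10: G(j10) = 0.379663 - 0.825355j.
|G(j10)| = sqrt(Re² + Im²) = 0.9085.
20*log₁₀(0.9085) = -0.83 dB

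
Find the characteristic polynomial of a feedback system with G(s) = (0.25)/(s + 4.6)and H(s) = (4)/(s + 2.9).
Characteristic poly = G_den * H_den + G_num * H_num = (s^2 + 7.5*s + 13.34) + (1) = s^2 + 7.5*s + 14.34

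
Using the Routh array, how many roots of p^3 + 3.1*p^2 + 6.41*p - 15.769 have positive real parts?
Routh array:
p^3: [1, 6.41]; p^2: [3.1, -15.769]; p^1: [11.4968]; p^0: [-15.769]
First column: [1, 3.1, 11.4968, -15.769]. Sign changes = RHP roots = 1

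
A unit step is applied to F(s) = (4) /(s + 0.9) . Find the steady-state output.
FVT: lim_{t→∞} y(t) = lim_{s→0} s*Y(s) where Y(s) = F(s)/s.
= lim_{s→0} F(s) = F(0) = num(0)/den(0) = 4/0.9 = 4.444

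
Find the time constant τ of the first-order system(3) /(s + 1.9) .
First-order system: τ = -1/pole. Pole = -1.9. τ = -1/(-1.9) = 0.5263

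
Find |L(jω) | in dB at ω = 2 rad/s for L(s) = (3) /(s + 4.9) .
Substitute s = j*2: L(j2) = 0.524813 - 0.214209j.
|L(j2)| = sqrt(Re² + Im²) = 0.5668.
20*log₁₀(0.5668) = -4.93 dB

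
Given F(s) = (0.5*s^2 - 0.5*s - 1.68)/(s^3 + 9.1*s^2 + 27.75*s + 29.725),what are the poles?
Set denominator = 0: s^3 + 9.1*s^2 + 27.75*s + 29.725 = (s + 4.1)(s^2 + 5*s + 7.25) = 0 → Poles: -2.5 + 1j, -2.5 - 1j, -4.1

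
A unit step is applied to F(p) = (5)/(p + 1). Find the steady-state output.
FVT: lim_{t→∞} y(t) = lim_{p→0} p*Y(p) where Y(p) = F(p)/p.
= lim_{p→0} F(p) = F(0) = num(0)/den(0) = 5/1 = 5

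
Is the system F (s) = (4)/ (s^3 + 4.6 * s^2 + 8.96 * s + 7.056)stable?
Denominator: s^3 + 4.6*s^2 + 8.96*s + 7.056 = (s + 1.8)(s^2 + 2.8*s + 3.92). Poles: -1.4 + 1.4j, -1.4 - 1.4j, -1.8. All Re(p)<0: Yes (stable)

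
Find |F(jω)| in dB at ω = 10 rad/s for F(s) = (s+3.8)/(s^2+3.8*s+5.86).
Substitute s = j*10: F(j10) = 0.00216061 - 0.105353j.
|F(j10)| = sqrt(Re² + Im²) = 0.1054.
20*log₁₀(0.1054) = -19.55 dB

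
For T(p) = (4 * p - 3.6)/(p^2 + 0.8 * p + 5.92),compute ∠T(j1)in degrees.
Substitute p = j*1: T(j1) = -0.584069 + 0.907979j.
∠T(j1) = atan2(Im, Re) = atan2(0.907979, -0.584069) = 122.75°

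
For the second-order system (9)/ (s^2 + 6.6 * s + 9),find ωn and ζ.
Standard form: ωn²/(s²+2ζωn·s+ωn²).
const=9=ωn² → ωn=3, s coeff=6.6=2ζωn → ζ=1.1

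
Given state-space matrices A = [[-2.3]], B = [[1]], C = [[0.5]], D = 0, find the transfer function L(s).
L(s) = C(sI - A)⁻¹B + D.
Characteristic polynomial det(sI - A) = s + 2.3.
Numerator from C·adj(sI-A)·B + D·det(sI-A) = 0.5.
L(s) = (0.5)/(s + 2.3)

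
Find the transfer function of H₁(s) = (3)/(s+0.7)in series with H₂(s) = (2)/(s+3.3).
Series: H = H₁ · H₂ = (n₁·n₂)/(d₁·d₂).
Num: n₁·n₂ = 6. Den: d₁·d₂ = s^2 + 4*s + 2.31.
H(s) = (6)/(s^2 + 4*s + 2.31)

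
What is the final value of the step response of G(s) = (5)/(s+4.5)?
FVT: lim_{t→∞} y(t) = lim_{s→0} s*Y(s) where Y(s) = G(s)/s.
= lim_{s→0} G(s) = G(0) = num(0)/den(0) = 5/4.5 = 1.111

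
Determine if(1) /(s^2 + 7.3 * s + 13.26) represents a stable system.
Denominator: s^2 + 7.3*s + 13.26 = (s + 3.9)(s + 3.4). Poles: -3.4, -3.9. All Re(p)<0: Yes (stable)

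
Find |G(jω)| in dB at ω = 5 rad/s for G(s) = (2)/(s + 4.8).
Substitute s = j*5: G(j5) = 0.199833 - 0.20816j.
|G(j5)| = sqrt(Re² + Im²) = 0.2886.
20*log₁₀(0.2886) = -10.80 dB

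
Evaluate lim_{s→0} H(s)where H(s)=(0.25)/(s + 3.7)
DC gain = H(0) = num(0)/den(0) = 0.25/3.7 = 0.06757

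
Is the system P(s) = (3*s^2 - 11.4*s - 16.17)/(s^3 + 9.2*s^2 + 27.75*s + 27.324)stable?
Denominator: s^3 + 9.2*s^2 + 27.75*s + 27.324 = (s + 3.6)(s + 2.3)(s + 3.3). Poles: -2.3, -3.3, -3.6. All Re(p)<0: Yes (stable)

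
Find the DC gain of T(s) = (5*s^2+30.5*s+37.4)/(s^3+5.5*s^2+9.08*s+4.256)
DC gain = T(0) = num(0)/den(0) = 37.4/4.256 = 8.788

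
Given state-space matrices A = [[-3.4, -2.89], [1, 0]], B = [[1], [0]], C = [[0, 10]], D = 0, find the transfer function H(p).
H(p) = C(pI - A)⁻¹B + D.
Characteristic polynomial det(pI - A) = p^2 + 3.4*p + 2.89.
Numerator from C·adj(pI-A)·B + D·det(pI-A) = 10.
H(p) = (10)/(p^2 + 3.4*p + 2.89)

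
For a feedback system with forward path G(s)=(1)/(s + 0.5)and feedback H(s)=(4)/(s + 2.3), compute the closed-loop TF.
Closed-loop T = G/(1+GH).
Numerator: G_num * H_den = s + 2.3.
Denominator: G_den * H_den + G_num * H_num = (s^2 + 2.8*s + 1.15) + (4) = s^2 + 2.8*s + 5.15.
T(s) = (s + 2.3)/(s^2 + 2.8*s + 5.15)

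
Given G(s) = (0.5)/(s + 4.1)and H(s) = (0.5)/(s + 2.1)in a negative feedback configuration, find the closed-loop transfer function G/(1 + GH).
Closed-loop T = G/(1+GH).
Numerator: G_num * H_den = 0.5*s + 1.05.
Denominator: G_den * H_den + G_num * H_num = (s^2 + 6.2*s + 8.61) + (0.25) = s^2 + 6.2*s + 8.86.
T(s) = (0.5*s + 1.05)/(s^2 + 6.2*s + 8.86)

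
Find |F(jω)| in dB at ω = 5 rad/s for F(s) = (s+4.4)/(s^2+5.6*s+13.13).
Substitute s = j*5: F(j5) = 0.0948992 - 0.197373j.
|F(j5)| = sqrt(Re² + Im²) = 0.219.
20*log₁₀(0.219) = -13.19 dB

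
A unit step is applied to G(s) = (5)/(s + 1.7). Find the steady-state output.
FVT: lim_{t→∞} y(t) = lim_{s→0} s*Y(s) where Y(s) = G(s)/s.
= lim_{s→0} G(s) = G(0) = num(0)/den(0) = 5/1.7 = 2.941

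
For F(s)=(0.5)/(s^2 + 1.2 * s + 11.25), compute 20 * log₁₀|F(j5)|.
Substitute s = j*5: F(j5) = -0.0305471 - 0.0133296j.
|F(j5)| = sqrt(Re² + Im²) = 0.03333.
20*log₁₀(0.03333) = -29.54 dB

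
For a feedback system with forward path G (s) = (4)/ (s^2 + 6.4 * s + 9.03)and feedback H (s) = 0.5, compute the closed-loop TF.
Closed-loop T = G/(1+GH).
Numerator: G_num * H_den = 4.
Denominator: G_den * H_den + G_num * H_num = (s^2 + 6.4*s + 9.03) + (2) = s^2 + 6.4*s + 11.03.
T(s) = (4)/(s^2 + 6.4*s + 11.03)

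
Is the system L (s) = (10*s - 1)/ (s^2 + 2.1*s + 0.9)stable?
Denominator: s^2 + 2.1*s + 0.9 = (s + 1.5)(s + 0.6). Poles: -0.6, -1.5. All Re(p)<0: Yes (stable)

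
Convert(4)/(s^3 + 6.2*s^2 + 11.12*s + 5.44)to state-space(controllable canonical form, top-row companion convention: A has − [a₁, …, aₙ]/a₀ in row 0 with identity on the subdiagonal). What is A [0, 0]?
Reachable canonical form for den = s^3 + 6.2*s^2 + 11.12*s + 5.44: top row of A = -[a₁,a₂,...,aₙ]/a₀, ones on the subdiagonal, zeros elsewhere.
A = [[-6.2, -11.12, -5.44], [1, 0, 0], [0, 1, 0]].
A[0,0] = -6.2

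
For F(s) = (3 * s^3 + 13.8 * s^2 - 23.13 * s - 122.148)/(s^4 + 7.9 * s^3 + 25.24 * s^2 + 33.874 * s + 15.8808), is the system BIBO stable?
Denominator: s^4 + 7.9*s^3 + 25.24*s^2 + 33.874*s + 15.8808 = (s + 1.3)(s + 1.2)(s^2 + 5.4*s + 10.18). Poles: -1.2, -1.3, -2.7 + 1.7j, -2.7 - 1.7j. All Re(p)<0: Yes (stable)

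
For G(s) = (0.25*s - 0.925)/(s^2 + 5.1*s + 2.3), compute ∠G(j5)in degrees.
Substitute s = j*5: G(j5) = 0.0453631 - 0.00410754j.
∠G(j5) = atan2(Im, Re) = atan2(-0.00410754, 0.0453631) = -5.17°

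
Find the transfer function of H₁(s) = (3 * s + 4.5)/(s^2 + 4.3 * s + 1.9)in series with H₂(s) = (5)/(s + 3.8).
Series: H = H₁ · H₂ = (n₁·n₂)/(d₁·d₂).
Num: n₁·n₂ = 15*s + 22.5. Den: d₁·d₂ = s^3 + 8.1*s^2 + 18.24*s + 7.22.
H(s) = (15*s + 22.5)/(s^3 + 8.1*s^2 + 18.24*s + 7.22)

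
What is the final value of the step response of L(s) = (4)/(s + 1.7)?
FVT: lim_{t→∞} y(t) = lim_{s→0} s*Y(s) where Y(s) = L(s)/s.
= lim_{s→0} L(s) = L(0) = num(0)/den(0) = 4/1.7 = 2.353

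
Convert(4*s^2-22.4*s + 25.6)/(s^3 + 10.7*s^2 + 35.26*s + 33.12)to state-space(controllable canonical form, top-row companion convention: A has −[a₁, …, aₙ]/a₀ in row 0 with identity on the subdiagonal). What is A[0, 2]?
Reachable canonical form for den = s^3 + 10.7*s^2 + 35.26*s + 33.12: top row of A = -[a₁,a₂,...,aₙ]/a₀, ones on the subdiagonal, zeros elsewhere.
A = [[-10.7, -35.26, -33.12], [1, 0, 0], [0, 1, 0]].
A[0,2] = -33.12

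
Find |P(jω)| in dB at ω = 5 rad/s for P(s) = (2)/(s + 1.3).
Substitute s = j*5: P(j5) = 0.0974148 - 0.374672j.
|P(j5)| = sqrt(Re² + Im²) = 0.3871.
20*log₁₀(0.3871) = -8.24 dB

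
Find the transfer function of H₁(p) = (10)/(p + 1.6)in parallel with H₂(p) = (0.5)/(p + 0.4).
Parallel: H = H₁ + H₂ = (n₁·d₂ + n₂·d₁)/(d₁·d₂).
n₁·d₂ = 10*p + 4. n₂·d₁ = 0.5*p + 0.8. Sum = 10.5*p + 4.8. d₁·d₂ = p^2 + 2*p + 0.64.
H(p) = (10.5*p + 4.8)/(p^2 + 2*p + 0.64)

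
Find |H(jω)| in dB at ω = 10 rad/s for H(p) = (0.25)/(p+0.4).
Substitute p = j*10: H(j10) = 0.000998403 - 0.0249601j.
|H(j10)| = sqrt(Re² + Im²) = 0.02498.
20*log₁₀(0.02498) = -32.05 dB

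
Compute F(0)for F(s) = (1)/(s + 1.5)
DC gain = F(0) = num(0)/den(0) = 1/1.5 = 0.6667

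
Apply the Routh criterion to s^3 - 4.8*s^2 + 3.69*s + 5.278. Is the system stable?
Routh array:
s^3: [1, 3.69]; s^2: [-4.8, 5.278]; s^1: [4.78958]; s^0: [5.278]
First column: [1, -4.8, 4.78958, 5.278]. Sign changes = 2.
No, unstable (2 RHP root(s))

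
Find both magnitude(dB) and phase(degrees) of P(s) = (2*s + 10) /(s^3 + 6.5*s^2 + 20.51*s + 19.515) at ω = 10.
Substitute s = j*10: P(j10) = -0.0215692 - 0.00452769j.
|P| = 20*log₁₀(sqrt(Re²+Im²)) = -33.14 dB.
∠P = atan2(Im, Re) = -168.14°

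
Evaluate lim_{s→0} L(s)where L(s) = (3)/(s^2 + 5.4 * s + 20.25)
DC gain = L(0) = num(0)/den(0) = 3/20.25 = 0.1481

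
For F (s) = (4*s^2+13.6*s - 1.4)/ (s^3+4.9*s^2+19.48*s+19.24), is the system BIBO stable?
Denominator: s^3 + 4.9*s^2 + 19.48*s + 19.24 = (s + 1.3)(s^2 + 3.6*s + 14.8). Poles: -1.3, -1.8 + 3.4j, -1.8 - 3.4j. All Re(p)<0: Yes (stable)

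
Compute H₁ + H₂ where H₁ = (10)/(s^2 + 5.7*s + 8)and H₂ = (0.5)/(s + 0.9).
Parallel: H = H₁ + H₂ = (n₁·d₂ + n₂·d₁)/(d₁·d₂).
n₁·d₂ = 10*s + 9. n₂·d₁ = 0.5*s^2 + 2.85*s + 4. Sum = 0.5*s^2 + 12.85*s + 13. d₁·d₂ = s^3 + 6.6*s^2 + 13.13*s + 7.2.
H(s) = (0.5*s^2 + 12.85*s + 13)/(s^3 + 6.6*s^2 + 13.13*s + 7.2)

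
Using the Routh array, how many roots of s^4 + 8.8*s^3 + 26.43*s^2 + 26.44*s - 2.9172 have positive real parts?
Routh array:
s^4: [1, 26.43, -2.9172]; s^3: [8.8, 26.44]; s^2: [23.4255, -2.9172]; s^1: [27.5359]; s^0: [-2.9172]
First column: [1, 8.8, 23.4255, 27.5359, -2.9172]. Sign changes = RHP roots = 1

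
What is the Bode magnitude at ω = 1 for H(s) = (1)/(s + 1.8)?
Substitute s = j*1: H(j1) = 0.424528 - 0.235849j.
|H(j1)| = sqrt(Re² + Im²) = 0.4856.
20*log₁₀(0.4856) = -6.27 dB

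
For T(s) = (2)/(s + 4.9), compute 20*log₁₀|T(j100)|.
Substitute s = j*100: T(j100) = 0.000977653 - 0.0199521j.
|T(j100)| = sqrt(Re² + Im²) = 0.01998.
20*log₁₀(0.01998) = -33.99 dB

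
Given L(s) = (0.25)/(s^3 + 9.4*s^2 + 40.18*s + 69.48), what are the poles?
Set denominator = 0: s^3 + 9.4*s^2 + 40.18*s + 69.48 = (s + 3.6)(s^2 + 5.8*s + 19.3) = 0 → Poles: -2.9 + 3.3j, -2.9 - 3.3j, -3.6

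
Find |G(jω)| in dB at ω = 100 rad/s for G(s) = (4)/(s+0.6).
Substitute s = j*100: G(j100) = 0.000239991 - 0.0399986j.
|G(j100)| = sqrt(Re² + Im²) = 0.04.
20*log₁₀(0.04) = -27.96 dB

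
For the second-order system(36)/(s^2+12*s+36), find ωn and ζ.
Standard form: ωn²/(s²+2ζωn·s+ωn²).
const=36=ωn² → ωn=6, s coeff=12=2ζωn → ζ=1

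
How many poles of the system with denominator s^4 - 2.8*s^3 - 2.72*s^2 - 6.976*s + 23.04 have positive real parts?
s^4 - 2.8*s^3 - 2.72*s^2 - 6.976*s + 23.04 = (s - 1.6)(s - 3.6)(s^2 + 2.4*s + 4). Poles: -1.2 + 1.6j, -1.2 - 1.6j, 1.6, 3.6. RHP poles (Re>0): 2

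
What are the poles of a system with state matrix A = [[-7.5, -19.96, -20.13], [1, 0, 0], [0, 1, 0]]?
Eigenvalues solve det(λI - A) = 0.
Characteristic polynomial: λ^3 + 7.5*λ^2 + 19.96*λ + 20.13 = 0.
Factor: (λ + 3.3)(λ^2 + 4.2*λ + 6.1) = 0.
Roots: -2.1 + 1.3j, -2.1 - 1.3j, -3.3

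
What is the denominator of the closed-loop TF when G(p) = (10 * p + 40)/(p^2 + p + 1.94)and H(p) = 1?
Characteristic poly = G_den * H_den + G_num * H_num = (p^2 + p + 1.94) + (10*p + 40) = p^2 + 11*p + 41.94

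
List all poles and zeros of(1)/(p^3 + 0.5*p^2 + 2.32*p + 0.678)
Set denominator = 0: p^3 + 0.5*p^2 + 2.32*p + 0.678 = (p + 0.3)(p^2 + 0.2*p + 2.26) = 0 → Poles: -0.1 + 1.5j, -0.1 - 1.5j, -0.3
Numerator is a nonzero constant (1) → Zeros: none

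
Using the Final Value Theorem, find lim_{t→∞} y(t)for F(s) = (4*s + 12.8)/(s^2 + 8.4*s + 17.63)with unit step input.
FVT: lim_{t→∞} y(t) = lim_{s→0} s*Y(s) where Y(s) = F(s)/s.
= lim_{s→0} F(s) = F(0) = num(0)/den(0) = 12.8/17.63 = 0.726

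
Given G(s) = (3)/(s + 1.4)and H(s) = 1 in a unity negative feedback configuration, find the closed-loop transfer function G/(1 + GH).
Closed-loop T = G/(1+GH).
Numerator: G_num * H_den = 3.
Denominator: G_den * H_den + G_num * H_num = (s + 1.4) + (3) = s + 4.4.
T(s) = (3)/(s + 4.4)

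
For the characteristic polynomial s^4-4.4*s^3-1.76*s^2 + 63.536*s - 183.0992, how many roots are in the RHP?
s^4 - 4.4*s^3 - 1.76*s^2 + 63.536*s - 183.0992 = (s - 3.8)(s + 3.8)(s^2 - 4.4*s + 12.68). Poles: -3.8, 2.2 + 2.8j, 2.2 - 2.8j, 3.8. RHP poles (Re>0): 3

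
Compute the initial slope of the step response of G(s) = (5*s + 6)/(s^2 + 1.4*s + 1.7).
IVT: y'(0⁺) = lim_{s→∞} s²·Y(s) = lim_{s→∞} s·G(s).
deg(num) = 1, deg(den) = 2, relative degree = 1, so s·G(s) → (leading num)/(leading den) = 5/1 = 5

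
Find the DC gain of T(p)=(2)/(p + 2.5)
DC gain = T(0) = num(0)/den(0) = 2/2.5 = 0.8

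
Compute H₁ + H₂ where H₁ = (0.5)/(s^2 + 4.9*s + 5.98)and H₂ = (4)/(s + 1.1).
Parallel: H = H₁ + H₂ = (n₁·d₂ + n₂·d₁)/(d₁·d₂).
n₁·d₂ = 0.5*s + 0.55. n₂·d₁ = 4*s^2 + 19.6*s + 23.92. Sum = 4*s^2 + 20.1*s + 24.47. d₁·d₂ = s^3 + 6*s^2 + 11.37*s + 6.578.
H(s) = (4*s^2 + 20.1*s + 24.47)/(s^3 + 6*s^2 + 11.37*s + 6.578)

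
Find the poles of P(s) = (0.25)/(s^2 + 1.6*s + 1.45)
Set denominator = 0: s^2 + 1.6*s + 1.45 = 0 → Poles: -0.8 + 0.9j, -0.8 - 0.9j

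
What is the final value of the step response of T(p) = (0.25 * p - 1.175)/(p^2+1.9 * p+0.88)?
FVT: lim_{t→∞} y(t) = lim_{p→0} p*Y(p) where Y(p) = T(p)/p.
= lim_{p→0} T(p) = T(0) = num(0)/den(0) = -1.175/0.88 = -1.335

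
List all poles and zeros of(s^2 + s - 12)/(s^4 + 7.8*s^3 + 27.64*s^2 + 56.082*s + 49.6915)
Set denominator = 0: s^4 + 7.8*s^3 + 27.64*s^2 + 56.082*s + 49.6915 = (s + 2.9)(s + 2.3)(s^2 + 2.6*s + 7.45) = 0 → Poles: -1.3 + 2.4j, -1.3 - 2.4j, -2.3, -2.9
Set numerator = 0: s^2 + s - 12 = (s - 3)(s + 4) = 0 → Zeros: -4, 3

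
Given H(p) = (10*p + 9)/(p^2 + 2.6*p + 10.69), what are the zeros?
Set numerator = 0: 10*p + 9 = 0 → Zeros: -0.9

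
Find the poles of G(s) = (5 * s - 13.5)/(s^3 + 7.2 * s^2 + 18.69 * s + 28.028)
Set denominator = 0: s^3 + 7.2*s^2 + 18.69*s + 28.028 = (s + 4.4)(s^2 + 2.8*s + 6.37) = 0 → Poles: -1.4 + 2.1j, -1.4 - 2.1j, -4.4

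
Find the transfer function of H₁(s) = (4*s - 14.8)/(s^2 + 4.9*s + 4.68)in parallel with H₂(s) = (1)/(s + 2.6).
Parallel: H = H₁ + H₂ = (n₁·d₂ + n₂·d₁)/(d₁·d₂).
n₁·d₂ = 4*s^2 - 4.4*s - 38.48. n₂·d₁ = s^2 + 4.9*s + 4.68. Sum = 5*s^2 + 0.5*s - 33.8. d₁·d₂ = s^3 + 7.5*s^2 + 17.42*s + 12.168.
H(s) = (5*s^2 + 0.5*s - 33.8)/(s^3 + 7.5*s^2 + 17.42*s + 12.168)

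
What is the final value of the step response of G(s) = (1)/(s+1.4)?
FVT: lim_{t→∞} y(t) = lim_{s→0} s*Y(s) where Y(s) = G(s)/s.
= lim_{s→0} G(s) = G(0) = num(0)/den(0) = 1/1.4 = 0.7143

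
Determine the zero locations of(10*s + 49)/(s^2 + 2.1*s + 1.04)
Set numerator = 0: 10*s + 49 = 0 → Zeros: -4.9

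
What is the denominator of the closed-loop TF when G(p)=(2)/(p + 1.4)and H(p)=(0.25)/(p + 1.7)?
Characteristic poly = G_den * H_den + G_num * H_num = (p^2 + 3.1*p + 2.38) + (0.5) = p^2 + 3.1*p + 2.88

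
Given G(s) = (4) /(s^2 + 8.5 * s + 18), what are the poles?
Set denominator = 0: s^2 + 8.5*s + 18 = (s + 4)(s + 4.5) = 0 → Poles: -4, -4.5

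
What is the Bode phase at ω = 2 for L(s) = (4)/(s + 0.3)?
Substitute s = j*2: L(j2) = 0.293399 - 1.95599j.
∠L(j2) = atan2(Im, Re) = atan2(-1.95599, 0.293399) = -81.47°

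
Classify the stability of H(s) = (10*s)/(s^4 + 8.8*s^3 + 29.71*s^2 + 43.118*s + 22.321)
Denominator: s^4 + 8.8*s^3 + 29.71*s^2 + 43.118*s + 22.321 = (s + 1.3)(s + 1.7)(s^2 + 5.8*s + 10.1). Poles: -1.3, -1.7, -2.9 + 1.3j, -2.9 - 1.3j. Stable (all poles in LHP)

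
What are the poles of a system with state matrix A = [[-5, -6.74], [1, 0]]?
Eigenvalues solve det(λI - A) = 0.
Characteristic polynomial: λ^2 + 5*λ + 6.74 = 0.
Roots: -2.5 + 0.7j, -2.5 - 0.7j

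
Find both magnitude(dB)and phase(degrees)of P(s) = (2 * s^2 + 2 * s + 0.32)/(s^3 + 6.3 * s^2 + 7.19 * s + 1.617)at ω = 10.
Substitute s = j*10: P(j10) = 0.0851063 - 0.157527j.
|P| = 20*log₁₀(sqrt(Re²+Im²)) = -14.94 dB.
∠P = atan2(Im, Re) = -61.62°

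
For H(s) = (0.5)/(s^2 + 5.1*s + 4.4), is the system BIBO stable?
Denominator: s^2 + 5.1*s + 4.4 = (s + 4)(s + 1.1). Poles: -1.1, -4. All Re(p)<0: Yes (stable)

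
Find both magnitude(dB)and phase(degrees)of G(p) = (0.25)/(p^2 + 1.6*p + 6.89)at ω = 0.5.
Substitute p = j*0.5: G(j0.5) = 0.0371119 - 0.00447131j.
|G| = 20*log₁₀(sqrt(Re²+Im²)) = -28.55 dB.
∠G = atan2(Im, Re) = -6.87°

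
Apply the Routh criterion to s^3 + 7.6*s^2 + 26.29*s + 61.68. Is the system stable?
Routh array:
s^3: [1, 26.29]; s^2: [7.6, 61.68]; s^1: [18.1742]; s^0: [61.68]
First column: [1, 7.6, 18.1742, 61.68]. Sign changes = 0.
Yes, stable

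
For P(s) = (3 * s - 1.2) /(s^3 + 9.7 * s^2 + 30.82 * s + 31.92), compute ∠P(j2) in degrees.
Substitute s = j*2: P(j2) = 0.112869 + 0.00789446j.
∠P(j2) = atan2(Im, Re) = atan2(0.00789446, 0.112869) = 4.00°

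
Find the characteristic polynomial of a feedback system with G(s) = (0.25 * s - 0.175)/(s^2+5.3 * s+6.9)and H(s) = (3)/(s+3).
Characteristic poly = G_den * H_den + G_num * H_num = (s^3 + 8.3*s^2 + 22.8*s + 20.7) + (0.75*s - 0.525) = s^3 + 8.3*s^2 + 23.55*s + 20.175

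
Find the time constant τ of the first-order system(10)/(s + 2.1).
First-order system: τ = -1/pole. Pole = -2.1. τ = -1/(-2.1) = 0.4762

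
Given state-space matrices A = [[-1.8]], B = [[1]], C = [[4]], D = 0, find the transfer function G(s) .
G(s) = C(sI - A)⁻¹B + D.
Characteristic polynomial det(sI - A) = s + 1.8.
Numerator from C·adj(sI-A)·B + D·det(sI-A) = 4.
G(s) = (4)/(s + 1.8)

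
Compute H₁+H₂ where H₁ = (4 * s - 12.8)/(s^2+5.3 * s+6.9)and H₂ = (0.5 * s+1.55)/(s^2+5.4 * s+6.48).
Parallel: H = H₁ + H₂ = (n₁·d₂ + n₂·d₁)/(d₁·d₂).
n₁·d₂ = 4*s^3 + 8.8*s^2 - 43.2*s - 82.944. n₂·d₁ = 0.5*s^3 + 4.2*s^2 + 11.665*s + 10.695. Sum = 4.5*s^3 + 13*s^2 - 31.535*s - 72.249. d₁·d₂ = s^4 + 10.7*s^3 + 42*s^2 + 71.604*s + 44.712.
H(s) = (4.5*s^3 + 13*s^2 - 31.535*s - 72.249)/(s^4 + 10.7*s^3 + 42*s^2 + 71.604*s + 44.712)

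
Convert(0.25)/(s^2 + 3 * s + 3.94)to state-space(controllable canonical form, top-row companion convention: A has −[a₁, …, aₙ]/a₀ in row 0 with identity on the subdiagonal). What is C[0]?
Reachable canonical form: C = numerator coefficients (right-aligned, zero-padded to length n).
num = 0.25, C = [[0, 0.25]].
C[0] = 0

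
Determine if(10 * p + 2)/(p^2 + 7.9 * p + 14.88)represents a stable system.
Denominator: p^2 + 7.9*p + 14.88 = (p + 4.8)(p + 3.1). Poles: -3.1, -4.8. All Re(p)<0: Yes (stable)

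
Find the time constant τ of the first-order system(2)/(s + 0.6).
First-order system: τ = -1/pole. Pole = -0.6. τ = -1/(-0.6) = 1.667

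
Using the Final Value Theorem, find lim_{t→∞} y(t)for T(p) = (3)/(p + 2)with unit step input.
FVT: lim_{t→∞} y(t) = lim_{p→0} p*Y(p) where Y(p) = T(p)/p.
= lim_{p→0} T(p) = T(0) = num(0)/den(0) = 3/2 = 1.5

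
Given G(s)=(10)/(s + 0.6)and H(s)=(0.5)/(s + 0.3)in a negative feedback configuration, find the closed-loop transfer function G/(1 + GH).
Closed-loop T = G/(1+GH).
Numerator: G_num * H_den = 10*s + 3.
Denominator: G_den * H_den + G_num * H_num = (s^2 + 0.9*s + 0.18) + (5) = s^2 + 0.9*s + 5.18.
T(s) = (10*s + 3)/(s^2 + 0.9*s + 5.18)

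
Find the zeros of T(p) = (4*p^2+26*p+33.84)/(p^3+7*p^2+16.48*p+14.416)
Set numerator = 0: 4*p^2 + 26*p + 33.84 = 4*(p + 4.7)(p + 1.8) = 0 → Zeros: -1.8, -4.7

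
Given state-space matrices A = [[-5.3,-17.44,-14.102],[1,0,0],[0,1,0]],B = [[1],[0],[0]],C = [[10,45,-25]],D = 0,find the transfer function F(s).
F(s) = C(sI - A)⁻¹B + D.
Characteristic polynomial det(sI - A) = s^3 + 5.3*s^2 + 17.44*s + 14.102.
Numerator from C·adj(sI-A)·B + D·det(sI-A) = 10*s^2 + 45*s - 25.
F(s) = (10*s^2 + 45*s - 25)/(s^3 + 5.3*s^2 + 17.44*s + 14.102)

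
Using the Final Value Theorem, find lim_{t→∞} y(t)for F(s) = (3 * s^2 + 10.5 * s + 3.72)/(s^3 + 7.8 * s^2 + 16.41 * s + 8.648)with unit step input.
FVT: lim_{t→∞} y(t) = lim_{s→0} s*Y(s) where Y(s) = F(s)/s.
= lim_{s→0} F(s) = F(0) = num(0)/den(0) = 3.72/8.648 = 0.4302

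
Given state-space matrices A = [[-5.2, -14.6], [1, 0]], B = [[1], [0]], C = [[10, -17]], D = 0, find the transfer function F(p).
F(p) = C(pI - A)⁻¹B + D.
Characteristic polynomial det(pI - A) = p^2 + 5.2*p + 14.6.
Numerator from C·adj(pI-A)·B + D·det(pI-A) = 10*p - 17.
F(p) = (10*p - 17)/(p^2 + 5.2*p + 14.6)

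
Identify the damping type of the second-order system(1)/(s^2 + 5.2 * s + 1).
Standard form: ωn²/(s²+2ζωn·s+ωn²) gives ωn=1, ζ=2.6.
Overdamped (ζ = 2.6 > 1)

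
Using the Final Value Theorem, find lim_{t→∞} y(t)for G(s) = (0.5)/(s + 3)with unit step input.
FVT: lim_{t→∞} y(t) = lim_{s→0} s*Y(s) where Y(s) = G(s)/s.
= lim_{s→0} G(s) = G(0) = num(0)/den(0) = 0.5/3 = 0.1667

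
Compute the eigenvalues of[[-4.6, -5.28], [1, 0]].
Eigenvalues solve det(λI - A) = 0.
Characteristic polynomial: λ^2 + 4.6*λ + 5.28 = 0.
Factor: (λ + 2.4)(λ + 2.2) = 0.
Roots: -2.2, -2.4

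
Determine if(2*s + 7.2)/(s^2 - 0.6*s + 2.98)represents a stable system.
Denominator: s^2 - 0.6*s + 2.98. Poles: 0.3 + 1.7j, 0.3 - 1.7j. All Re(p)<0: No (unstable)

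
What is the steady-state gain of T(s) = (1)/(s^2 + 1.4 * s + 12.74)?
DC gain = T(0) = num(0)/den(0) = 1/12.74 = 0.07849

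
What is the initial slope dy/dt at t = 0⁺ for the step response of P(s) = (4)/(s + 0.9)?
IVT: y'(0⁺) = lim_{s→∞} s²·Y(s) = lim_{s→∞} s·P(s).
deg(num) = 0, deg(den) = 1, relative degree = 1, so s·P(s) → (leading num)/(leading den) = 4/1 = 4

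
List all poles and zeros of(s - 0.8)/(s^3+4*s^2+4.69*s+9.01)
Set denominator = 0: s^3 + 4*s^2 + 4.69*s + 9.01 = (s + 3.4)(s^2 + 0.6*s + 2.65) = 0 → Poles: -0.3 + 1.6j, -0.3 - 1.6j, -3.4
Set numerator = 0: s - 0.8 = 0 → Zeros: 0.8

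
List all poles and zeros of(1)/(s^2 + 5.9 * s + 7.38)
Set denominator = 0: s^2 + 5.9*s + 7.38 = (s + 1.8)(s + 4.1) = 0 → Poles: -1.8, -4.1
Numerator is a nonzero constant (1) → Zeros: none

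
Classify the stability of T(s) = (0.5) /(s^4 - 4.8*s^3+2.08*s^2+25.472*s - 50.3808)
Denominator: s^4 - 4.8*s^3 + 2.08*s^2 + 25.472*s - 50.3808 = (s - 3.2)(s + 2.4)(s^2 - 4*s + 6.56). Poles: -2.4, 2 + 1.6j, 2 - 1.6j, 3.2. Unstable (3 pole(s) in RHP)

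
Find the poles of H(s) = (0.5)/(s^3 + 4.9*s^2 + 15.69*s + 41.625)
Set denominator = 0: s^3 + 4.9*s^2 + 15.69*s + 41.625 = (s + 3.7)(s^2 + 1.2*s + 11.25) = 0 → Poles: -0.6 + 3.3j, -0.6 - 3.3j, -3.7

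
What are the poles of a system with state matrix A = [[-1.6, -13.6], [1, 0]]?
Eigenvalues solve det(λI - A) = 0.
Characteristic polynomial: λ^2 + 1.6*λ + 13.6 = 0.
Roots: -0.8 + 3.6j, -0.8 - 3.6j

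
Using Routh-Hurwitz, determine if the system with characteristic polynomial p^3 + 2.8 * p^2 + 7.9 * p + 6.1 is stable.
Routh array:
p^3: [1, 7.9]; p^2: [2.8, 6.1]; p^1: [5.72143]; p^0: [6.1]
First column: [1, 2.8, 5.72143, 6.1]. Sign changes = 0.
Yes, stable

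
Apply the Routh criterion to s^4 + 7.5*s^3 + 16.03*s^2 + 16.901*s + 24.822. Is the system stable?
Routh array:
s^4: [1, 16.03, 24.822]; s^3: [7.5, 16.901]; s^2: [13.7765, 24.822]; s^1: [3.3878]; s^0: [24.822]
First column: [1, 7.5, 13.7765, 3.3878, 24.822]. Sign changes = 0.
Yes, stable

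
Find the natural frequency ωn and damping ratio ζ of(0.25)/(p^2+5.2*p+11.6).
Underdamped: complex pole -2.6 + 2.2j. ωn = |pole| = 3.406, ζ = -Re(pole)/ωn = 0.7634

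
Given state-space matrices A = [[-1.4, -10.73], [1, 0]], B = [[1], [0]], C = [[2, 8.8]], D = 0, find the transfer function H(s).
H(s) = C(sI - A)⁻¹B + D.
Characteristic polynomial det(sI - A) = s^2 + 1.4*s + 10.73.
Numerator from C·adj(sI-A)·B + D·det(sI-A) = 2*s + 8.8.
H(s) = (2*s + 8.8)/(s^2 + 1.4*s + 10.73)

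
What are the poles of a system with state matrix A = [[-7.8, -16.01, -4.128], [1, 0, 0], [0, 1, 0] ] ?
Eigenvalues solve det(λI - A) = 0.
Characteristic polynomial: λ^3 + 7.8*λ^2 + 16.01*λ + 4.128 = 0.
Factor: (λ + 0.3)(λ + 3.2)(λ + 4.3) = 0.
Roots: -0.3, -3.2, -4.3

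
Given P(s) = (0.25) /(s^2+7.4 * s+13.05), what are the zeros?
Numerator is a nonzero constant (0.25) → Zeros: none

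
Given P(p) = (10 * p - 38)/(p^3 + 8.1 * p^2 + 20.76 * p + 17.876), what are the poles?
Set denominator = 0: p^3 + 8.1*p^2 + 20.76*p + 17.876 = (p + 4.1)(p^2 + 4*p + 4.36) = 0 → Poles: -2 + 0.6j, -2 - 0.6j, -4.1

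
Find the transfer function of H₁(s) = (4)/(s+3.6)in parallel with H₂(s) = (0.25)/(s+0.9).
Parallel: H = H₁ + H₂ = (n₁·d₂ + n₂·d₁)/(d₁·d₂).
n₁·d₂ = 4*s + 3.6. n₂·d₁ = 0.25*s + 0.9. Sum = 4.25*s + 4.5. d₁·d₂ = s^2 + 4.5*s + 3.24.
H(s) = (4.25*s + 4.5)/(s^2 + 4.5*s + 3.24)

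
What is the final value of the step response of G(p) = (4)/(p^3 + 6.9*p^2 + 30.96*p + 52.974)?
FVT: lim_{t→∞} y(t) = lim_{p→0} p*Y(p) where Y(p) = G(p)/p.
= lim_{p→0} G(p) = G(0) = num(0)/den(0) = 4/52.974 = 0.07551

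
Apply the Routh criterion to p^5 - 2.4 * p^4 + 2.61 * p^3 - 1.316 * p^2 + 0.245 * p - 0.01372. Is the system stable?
Routh array:
p^5: [1, 2.61, 0.245]; p^4: [-2.4, -1.316, -0.01372]; p^3: [2.06167, 0.239283]; p^2: [-1.03745, -0.01372]; p^1: [0.212018]; p^0: [-0.01372]
First column: [1, -2.4, 2.06167, -1.03745, 0.212018, -0.01372]. Sign changes = 5.
No, unstable (5 RHP root(s))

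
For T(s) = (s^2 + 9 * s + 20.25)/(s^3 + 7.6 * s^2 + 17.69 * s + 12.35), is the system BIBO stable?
Denominator: s^3 + 7.6*s^2 + 17.69*s + 12.35 = (s + 3.8)(s + 1.3)(s + 2.5). Poles: -1.3, -2.5, -3.8. All Re(p)<0: Yes (stable)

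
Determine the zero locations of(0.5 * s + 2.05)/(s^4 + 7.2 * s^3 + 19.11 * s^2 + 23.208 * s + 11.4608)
Set numerator = 0: 0.5*s + 2.05 = 0 → Zeros: -4.1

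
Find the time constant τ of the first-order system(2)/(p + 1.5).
First-order system: τ = -1/pole. Pole = -1.5. τ = -1/(-1.5) = 0.6667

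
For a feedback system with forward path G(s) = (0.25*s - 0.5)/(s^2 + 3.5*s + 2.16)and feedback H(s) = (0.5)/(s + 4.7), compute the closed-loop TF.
Closed-loop T = G/(1+GH).
Numerator: G_num * H_den = 0.25*s^2 + 0.675*s - 2.35.
Denominator: G_den * H_den + G_num * H_num = (s^3 + 8.2*s^2 + 18.61*s + 10.152) + (0.125*s - 0.25) = s^3 + 8.2*s^2 + 18.735*s + 9.902.
T(s) = (0.25*s^2 + 0.675*s - 2.35)/(s^3 + 8.2*s^2 + 18.735*s + 9.902)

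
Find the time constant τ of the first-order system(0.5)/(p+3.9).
First-order system: τ = -1/pole. Pole = -3.9. τ = -1/(-3.9) = 0.2564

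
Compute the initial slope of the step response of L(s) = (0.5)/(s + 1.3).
IVT: y'(0⁺) = lim_{s→∞} s²·Y(s) = lim_{s→∞} s·L(s).
deg(num) = 0, deg(den) = 1, relative degree = 1, so s·L(s) → (leading num)/(leading den) = 0.5/1 = 0.5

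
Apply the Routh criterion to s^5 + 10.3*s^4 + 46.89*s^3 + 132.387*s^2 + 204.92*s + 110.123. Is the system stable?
Routh array:
s^5: [1, 46.89, 204.92]; s^4: [10.3, 132.387, 110.123]; s^3: [34.0369, 194.228]; s^2: [73.611, 110.123]; s^1: [143.309]; s^0: [110.123]
First column: [1, 10.3, 34.0369, 73.611, 143.309, 110.123]. Sign changes = 0.
Yes, stable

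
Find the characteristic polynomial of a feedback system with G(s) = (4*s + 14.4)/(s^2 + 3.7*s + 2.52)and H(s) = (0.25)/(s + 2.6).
Characteristic poly = G_den * H_den + G_num * H_num = (s^3 + 6.3*s^2 + 12.14*s + 6.552) + (s + 3.6) = s^3 + 6.3*s^2 + 13.14*s + 10.152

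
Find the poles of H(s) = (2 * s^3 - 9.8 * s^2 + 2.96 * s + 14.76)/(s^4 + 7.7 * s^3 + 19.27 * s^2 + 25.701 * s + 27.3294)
Set denominator = 0: s^4 + 7.7*s^3 + 19.27*s^2 + 25.701*s + 27.3294 = (s + 2.7)(s + 4.2)(s^2 + 0.8*s + 2.41) = 0 → Poles: -0.4 + 1.5j, -0.4 - 1.5j, -2.7, -4.2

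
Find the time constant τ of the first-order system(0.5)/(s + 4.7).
First-order system: τ = -1/pole. Pole = -4.7. τ = -1/(-4.7) = 0.2128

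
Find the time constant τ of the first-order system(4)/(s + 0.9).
First-order system: τ = -1/pole. Pole = -0.9. τ = -1/(-0.9) = 1.111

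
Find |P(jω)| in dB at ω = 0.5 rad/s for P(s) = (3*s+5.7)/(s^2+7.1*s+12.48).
Substitute s = j*0.5: P(j0.5) = 0.462684 - 0.011654j.
|P(j0.5)| = sqrt(Re² + Im²) = 0.4628.
20*log₁₀(0.4628) = -6.69 dB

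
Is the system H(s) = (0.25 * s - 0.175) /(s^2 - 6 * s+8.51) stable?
Denominator: s^2 - 6*s + 8.51 = (s - 2.3)(s - 3.7). Poles: 2.3, 3.7. All Re(p)<0: No (unstable)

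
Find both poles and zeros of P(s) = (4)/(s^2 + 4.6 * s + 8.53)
Set denominator = 0: s^2 + 4.6*s + 8.53 = 0 → Poles: -2.3 + 1.8j, -2.3 - 1.8j
Numerator is a nonzero constant (4) → Zeros: none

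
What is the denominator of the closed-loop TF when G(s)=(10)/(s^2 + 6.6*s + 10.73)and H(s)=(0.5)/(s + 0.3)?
Characteristic poly = G_den * H_den + G_num * H_num = (s^3 + 6.9*s^2 + 12.71*s + 3.219) + (5) = s^3 + 6.9*s^2 + 12.71*s + 8.219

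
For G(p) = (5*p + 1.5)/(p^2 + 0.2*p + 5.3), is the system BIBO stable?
Denominator: p^2 + 0.2*p + 5.3. Poles: -0.1 + 2.3j, -0.1 - 2.3j. All Re(p)<0: Yes (stable)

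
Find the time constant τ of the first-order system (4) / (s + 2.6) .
First-order system: τ = -1/pole. Pole = -2.6. τ = -1/(-2.6) = 0.3846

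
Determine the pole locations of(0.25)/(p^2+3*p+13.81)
Set denominator = 0: p^2 + 3*p + 13.81 = 0 → Poles: -1.5 + 3.4j, -1.5 - 3.4j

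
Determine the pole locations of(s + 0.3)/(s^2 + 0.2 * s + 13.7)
Set denominator = 0: s^2 + 0.2*s + 13.7 = 0 → Poles: -0.1 + 3.7j, -0.1 - 3.7j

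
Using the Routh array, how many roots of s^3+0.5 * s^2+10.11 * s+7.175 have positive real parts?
Routh array:
s^3: [1, 10.11]; s^2: [0.5, 7.175]; s^1: [-4.24]; s^0: [7.175]
First column: [1, 0.5, -4.24, 7.175]. Sign changes = RHP roots = 2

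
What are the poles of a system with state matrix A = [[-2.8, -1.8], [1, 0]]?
Eigenvalues solve det(λI - A) = 0.
Characteristic polynomial: λ^2 + 2.8*λ + 1.8 = 0.
Factor: (λ + 1.8)(λ + 1) = 0.
Roots: -1, -1.8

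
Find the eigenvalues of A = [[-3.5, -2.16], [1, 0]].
Eigenvalues solve det(λI - A) = 0.
Characteristic polynomial: λ^2 + 3.5*λ + 2.16 = 0.
Factor: (λ + 0.8)(λ + 2.7) = 0.
Roots: -0.8, -2.7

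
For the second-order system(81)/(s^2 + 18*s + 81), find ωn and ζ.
Standard form: ωn²/(s²+2ζωn·s+ωn²).
const=81=ωn² → ωn=9, s coeff=18=2ζωn → ζ=1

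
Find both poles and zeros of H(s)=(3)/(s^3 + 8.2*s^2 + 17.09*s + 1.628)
Set denominator = 0: s^3 + 8.2*s^2 + 17.09*s + 1.628 = (s + 3.7)(s + 4.4)(s + 0.1) = 0 → Poles: -0.1, -3.7, -4.4
Numerator is a nonzero constant (3) → Zeros: none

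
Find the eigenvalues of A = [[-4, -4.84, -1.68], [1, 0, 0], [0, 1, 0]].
Eigenvalues solve det(λI - A) = 0.
Characteristic polynomial: λ^3 + 4*λ^2 + 4.84*λ + 1.68 = 0.
Factor: (λ + 1.4)(λ + 0.6)(λ + 2) = 0.
Roots: -0.6, -1.4, -2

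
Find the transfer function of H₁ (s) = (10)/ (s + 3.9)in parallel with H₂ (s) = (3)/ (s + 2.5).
Parallel: H = H₁ + H₂ = (n₁·d₂ + n₂·d₁)/(d₁·d₂).
n₁·d₂ = 10*s + 25. n₂·d₁ = 3*s + 11.7. Sum = 13*s + 36.7. d₁·d₂ = s^2 + 6.4*s + 9.75.
H(s) = (13*s + 36.7)/(s^2 + 6.4*s + 9.75)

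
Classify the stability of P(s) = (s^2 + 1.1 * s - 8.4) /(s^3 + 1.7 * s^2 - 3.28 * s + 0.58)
Denominator: s^3 + 1.7*s^2 - 3.28*s + 0.58 = (s - 1)(s - 0.2)(s + 2.9). Poles: -2.9, 0.2, 1. Unstable (2 pole(s) in RHP)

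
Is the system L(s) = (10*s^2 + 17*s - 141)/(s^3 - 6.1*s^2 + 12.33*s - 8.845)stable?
Denominator: s^3 - 6.1*s^2 + 12.33*s - 8.845 = (s - 2.9)(s^2 - 3.2*s + 3.05). Poles: 1.6 + 0.7j, 1.6 - 0.7j, 2.9. All Re(p)<0: No (unstable)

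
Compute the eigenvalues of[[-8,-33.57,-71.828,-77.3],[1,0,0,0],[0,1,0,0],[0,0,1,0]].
Eigenvalues solve det(λI - A) = 0.
Characteristic polynomial: λ^4 + 8*λ^3 + 33.57*λ^2 + 71.828*λ + 77.3 = 0.
Factor: (λ^2 + 4.4*λ + 7.73)(λ^2 + 3.6*λ + 10) = 0.
Roots: -1.8 + 2.6j, -1.8 - 2.6j, -2.2 + 1.7j, -2.2 - 1.7j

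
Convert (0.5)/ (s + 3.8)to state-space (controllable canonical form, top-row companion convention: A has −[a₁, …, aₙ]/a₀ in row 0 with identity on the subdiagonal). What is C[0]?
Reachable canonical form: C = numerator coefficients (right-aligned, zero-padded to length n).
num = 0.5, C = [[0.5]].
C[0] = 0.5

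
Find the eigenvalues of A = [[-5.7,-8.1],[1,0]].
Eigenvalues solve det(λI - A) = 0.
Characteristic polynomial: λ^2 + 5.7*λ + 8.1 = 0.
Factor: (λ + 3)(λ + 2.7) = 0.
Roots: -2.7, -3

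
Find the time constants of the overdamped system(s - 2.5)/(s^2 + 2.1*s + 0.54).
Overdamped: real poles at -1.8, -0.3. τ = -1/pole → τ₁ = 0.5556, τ₂ = 3.333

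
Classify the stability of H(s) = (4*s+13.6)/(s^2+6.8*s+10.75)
Denominator: s^2 + 6.8*s + 10.75 = (s + 4.3)(s + 2.5). Poles: -2.5, -4.3. Stable (all poles in LHP)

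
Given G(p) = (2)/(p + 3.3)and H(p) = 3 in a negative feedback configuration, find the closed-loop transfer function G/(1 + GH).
Closed-loop T = G/(1+GH).
Numerator: G_num * H_den = 2.
Denominator: G_den * H_den + G_num * H_num = (p + 3.3) + (6) = p + 9.3.
T(p) = (2)/(p + 9.3)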